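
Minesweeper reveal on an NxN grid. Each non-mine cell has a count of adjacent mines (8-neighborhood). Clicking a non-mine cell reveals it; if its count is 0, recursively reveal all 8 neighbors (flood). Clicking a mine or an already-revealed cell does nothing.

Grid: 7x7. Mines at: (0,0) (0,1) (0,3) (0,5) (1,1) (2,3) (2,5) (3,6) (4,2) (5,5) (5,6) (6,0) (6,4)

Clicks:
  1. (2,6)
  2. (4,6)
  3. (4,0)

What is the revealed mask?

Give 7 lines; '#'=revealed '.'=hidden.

Click 1 (2,6) count=2: revealed 1 new [(2,6)] -> total=1
Click 2 (4,6) count=3: revealed 1 new [(4,6)] -> total=2
Click 3 (4,0) count=0: revealed 8 new [(2,0) (2,1) (3,0) (3,1) (4,0) (4,1) (5,0) (5,1)] -> total=10

Answer: .......
.......
##....#
##.....
##....#
##.....
.......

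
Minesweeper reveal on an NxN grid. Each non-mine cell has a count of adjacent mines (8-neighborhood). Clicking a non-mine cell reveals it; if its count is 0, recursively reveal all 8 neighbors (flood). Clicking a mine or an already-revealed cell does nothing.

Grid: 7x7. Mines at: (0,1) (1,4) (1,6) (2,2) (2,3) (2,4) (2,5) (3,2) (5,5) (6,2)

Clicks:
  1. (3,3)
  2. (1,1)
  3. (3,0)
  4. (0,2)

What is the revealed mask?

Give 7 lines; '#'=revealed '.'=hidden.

Click 1 (3,3) count=4: revealed 1 new [(3,3)] -> total=1
Click 2 (1,1) count=2: revealed 1 new [(1,1)] -> total=2
Click 3 (3,0) count=0: revealed 11 new [(1,0) (2,0) (2,1) (3,0) (3,1) (4,0) (4,1) (5,0) (5,1) (6,0) (6,1)] -> total=13
Click 4 (0,2) count=1: revealed 1 new [(0,2)] -> total=14

Answer: ..#....
##.....
##.....
##.#...
##.....
##.....
##.....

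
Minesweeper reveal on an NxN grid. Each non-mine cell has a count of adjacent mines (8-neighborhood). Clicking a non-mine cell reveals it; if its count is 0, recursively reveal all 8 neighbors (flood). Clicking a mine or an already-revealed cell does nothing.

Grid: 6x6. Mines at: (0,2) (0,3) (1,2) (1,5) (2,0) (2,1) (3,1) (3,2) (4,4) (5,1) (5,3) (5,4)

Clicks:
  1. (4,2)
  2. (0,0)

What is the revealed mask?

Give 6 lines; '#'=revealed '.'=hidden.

Click 1 (4,2) count=4: revealed 1 new [(4,2)] -> total=1
Click 2 (0,0) count=0: revealed 4 new [(0,0) (0,1) (1,0) (1,1)] -> total=5

Answer: ##....
##....
......
......
..#...
......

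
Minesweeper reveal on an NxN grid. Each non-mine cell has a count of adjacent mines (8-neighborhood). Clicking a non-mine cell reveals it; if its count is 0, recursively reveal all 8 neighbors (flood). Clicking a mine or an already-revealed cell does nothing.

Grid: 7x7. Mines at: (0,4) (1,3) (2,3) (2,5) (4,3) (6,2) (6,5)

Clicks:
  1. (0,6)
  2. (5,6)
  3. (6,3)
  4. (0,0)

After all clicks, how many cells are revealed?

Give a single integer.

Answer: 26

Derivation:
Click 1 (0,6) count=0: revealed 4 new [(0,5) (0,6) (1,5) (1,6)] -> total=4
Click 2 (5,6) count=1: revealed 1 new [(5,6)] -> total=5
Click 3 (6,3) count=1: revealed 1 new [(6,3)] -> total=6
Click 4 (0,0) count=0: revealed 20 new [(0,0) (0,1) (0,2) (1,0) (1,1) (1,2) (2,0) (2,1) (2,2) (3,0) (3,1) (3,2) (4,0) (4,1) (4,2) (5,0) (5,1) (5,2) (6,0) (6,1)] -> total=26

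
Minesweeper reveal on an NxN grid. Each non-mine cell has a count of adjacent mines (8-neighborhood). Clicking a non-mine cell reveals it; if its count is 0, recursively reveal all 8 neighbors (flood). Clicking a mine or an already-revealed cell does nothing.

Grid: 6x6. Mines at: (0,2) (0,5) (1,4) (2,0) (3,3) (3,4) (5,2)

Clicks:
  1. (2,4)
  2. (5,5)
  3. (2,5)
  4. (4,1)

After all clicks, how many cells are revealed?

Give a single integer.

Answer: 9

Derivation:
Click 1 (2,4) count=3: revealed 1 new [(2,4)] -> total=1
Click 2 (5,5) count=0: revealed 6 new [(4,3) (4,4) (4,5) (5,3) (5,4) (5,5)] -> total=7
Click 3 (2,5) count=2: revealed 1 new [(2,5)] -> total=8
Click 4 (4,1) count=1: revealed 1 new [(4,1)] -> total=9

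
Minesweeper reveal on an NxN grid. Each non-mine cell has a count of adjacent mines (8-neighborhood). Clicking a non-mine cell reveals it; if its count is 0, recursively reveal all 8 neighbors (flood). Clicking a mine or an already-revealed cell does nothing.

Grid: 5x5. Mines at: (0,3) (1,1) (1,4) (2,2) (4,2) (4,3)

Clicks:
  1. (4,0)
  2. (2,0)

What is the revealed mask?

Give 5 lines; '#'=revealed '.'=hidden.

Answer: .....
.....
##...
##...
##...

Derivation:
Click 1 (4,0) count=0: revealed 6 new [(2,0) (2,1) (3,0) (3,1) (4,0) (4,1)] -> total=6
Click 2 (2,0) count=1: revealed 0 new [(none)] -> total=6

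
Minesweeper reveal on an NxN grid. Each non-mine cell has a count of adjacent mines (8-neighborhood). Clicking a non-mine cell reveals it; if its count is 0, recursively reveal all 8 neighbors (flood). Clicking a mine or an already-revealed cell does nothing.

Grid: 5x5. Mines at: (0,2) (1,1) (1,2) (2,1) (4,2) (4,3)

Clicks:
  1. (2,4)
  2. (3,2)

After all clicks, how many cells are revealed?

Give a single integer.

Click 1 (2,4) count=0: revealed 8 new [(0,3) (0,4) (1,3) (1,4) (2,3) (2,4) (3,3) (3,4)] -> total=8
Click 2 (3,2) count=3: revealed 1 new [(3,2)] -> total=9

Answer: 9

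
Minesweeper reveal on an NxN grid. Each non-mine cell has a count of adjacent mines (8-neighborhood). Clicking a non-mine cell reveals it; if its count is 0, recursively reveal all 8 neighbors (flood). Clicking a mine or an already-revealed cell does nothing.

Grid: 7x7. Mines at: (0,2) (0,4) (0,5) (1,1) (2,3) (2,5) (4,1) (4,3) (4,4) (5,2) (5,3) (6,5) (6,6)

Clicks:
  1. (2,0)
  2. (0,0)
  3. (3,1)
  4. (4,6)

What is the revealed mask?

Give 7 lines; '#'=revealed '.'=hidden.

Click 1 (2,0) count=1: revealed 1 new [(2,0)] -> total=1
Click 2 (0,0) count=1: revealed 1 new [(0,0)] -> total=2
Click 3 (3,1) count=1: revealed 1 new [(3,1)] -> total=3
Click 4 (4,6) count=0: revealed 6 new [(3,5) (3,6) (4,5) (4,6) (5,5) (5,6)] -> total=9

Answer: #......
.......
#......
.#...##
.....##
.....##
.......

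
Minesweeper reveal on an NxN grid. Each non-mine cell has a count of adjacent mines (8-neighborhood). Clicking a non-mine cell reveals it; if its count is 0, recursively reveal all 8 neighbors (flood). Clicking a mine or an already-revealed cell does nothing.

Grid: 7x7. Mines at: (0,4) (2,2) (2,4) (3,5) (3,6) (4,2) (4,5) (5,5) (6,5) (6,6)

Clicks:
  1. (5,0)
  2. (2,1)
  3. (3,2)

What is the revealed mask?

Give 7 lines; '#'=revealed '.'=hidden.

Click 1 (5,0) count=0: revealed 24 new [(0,0) (0,1) (0,2) (0,3) (1,0) (1,1) (1,2) (1,3) (2,0) (2,1) (3,0) (3,1) (4,0) (4,1) (5,0) (5,1) (5,2) (5,3) (5,4) (6,0) (6,1) (6,2) (6,3) (6,4)] -> total=24
Click 2 (2,1) count=1: revealed 0 new [(none)] -> total=24
Click 3 (3,2) count=2: revealed 1 new [(3,2)] -> total=25

Answer: ####...
####...
##.....
###....
##.....
#####..
#####..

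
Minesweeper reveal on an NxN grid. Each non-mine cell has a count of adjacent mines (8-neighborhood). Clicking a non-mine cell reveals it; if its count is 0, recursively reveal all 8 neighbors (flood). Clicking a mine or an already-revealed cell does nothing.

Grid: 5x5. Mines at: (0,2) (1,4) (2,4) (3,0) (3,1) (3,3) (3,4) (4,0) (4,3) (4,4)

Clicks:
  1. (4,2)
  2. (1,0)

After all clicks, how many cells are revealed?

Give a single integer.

Click 1 (4,2) count=3: revealed 1 new [(4,2)] -> total=1
Click 2 (1,0) count=0: revealed 6 new [(0,0) (0,1) (1,0) (1,1) (2,0) (2,1)] -> total=7

Answer: 7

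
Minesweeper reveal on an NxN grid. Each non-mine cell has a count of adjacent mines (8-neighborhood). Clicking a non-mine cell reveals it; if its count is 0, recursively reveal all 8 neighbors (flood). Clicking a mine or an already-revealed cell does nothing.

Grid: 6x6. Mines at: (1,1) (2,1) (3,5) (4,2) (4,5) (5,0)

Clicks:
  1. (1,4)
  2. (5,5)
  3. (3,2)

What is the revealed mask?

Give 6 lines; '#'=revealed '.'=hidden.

Click 1 (1,4) count=0: revealed 15 new [(0,2) (0,3) (0,4) (0,5) (1,2) (1,3) (1,4) (1,5) (2,2) (2,3) (2,4) (2,5) (3,2) (3,3) (3,4)] -> total=15
Click 2 (5,5) count=1: revealed 1 new [(5,5)] -> total=16
Click 3 (3,2) count=2: revealed 0 new [(none)] -> total=16

Answer: ..####
..####
..####
..###.
......
.....#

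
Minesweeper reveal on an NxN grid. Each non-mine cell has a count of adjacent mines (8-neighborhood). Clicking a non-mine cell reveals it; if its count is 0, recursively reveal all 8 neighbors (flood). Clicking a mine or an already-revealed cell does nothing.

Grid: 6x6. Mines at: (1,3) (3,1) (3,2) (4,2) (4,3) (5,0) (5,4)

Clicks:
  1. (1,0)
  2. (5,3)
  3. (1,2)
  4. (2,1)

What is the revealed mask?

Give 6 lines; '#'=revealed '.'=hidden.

Answer: ###...
###...
###...
......
......
...#..

Derivation:
Click 1 (1,0) count=0: revealed 9 new [(0,0) (0,1) (0,2) (1,0) (1,1) (1,2) (2,0) (2,1) (2,2)] -> total=9
Click 2 (5,3) count=3: revealed 1 new [(5,3)] -> total=10
Click 3 (1,2) count=1: revealed 0 new [(none)] -> total=10
Click 4 (2,1) count=2: revealed 0 new [(none)] -> total=10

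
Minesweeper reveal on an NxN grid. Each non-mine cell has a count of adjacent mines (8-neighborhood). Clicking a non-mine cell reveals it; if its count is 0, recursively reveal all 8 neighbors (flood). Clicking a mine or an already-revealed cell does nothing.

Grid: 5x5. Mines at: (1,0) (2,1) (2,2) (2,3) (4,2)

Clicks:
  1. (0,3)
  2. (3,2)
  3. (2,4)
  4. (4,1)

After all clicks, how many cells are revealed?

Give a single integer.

Answer: 11

Derivation:
Click 1 (0,3) count=0: revealed 8 new [(0,1) (0,2) (0,3) (0,4) (1,1) (1,2) (1,3) (1,4)] -> total=8
Click 2 (3,2) count=4: revealed 1 new [(3,2)] -> total=9
Click 3 (2,4) count=1: revealed 1 new [(2,4)] -> total=10
Click 4 (4,1) count=1: revealed 1 new [(4,1)] -> total=11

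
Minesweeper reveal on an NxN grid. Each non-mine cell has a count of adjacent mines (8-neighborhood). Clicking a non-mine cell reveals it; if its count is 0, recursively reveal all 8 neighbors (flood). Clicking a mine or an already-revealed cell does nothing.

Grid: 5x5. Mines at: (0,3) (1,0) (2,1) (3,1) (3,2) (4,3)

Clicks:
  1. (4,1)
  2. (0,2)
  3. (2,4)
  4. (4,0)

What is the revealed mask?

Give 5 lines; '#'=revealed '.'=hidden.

Answer: ..#..
...##
...##
...##
##...

Derivation:
Click 1 (4,1) count=2: revealed 1 new [(4,1)] -> total=1
Click 2 (0,2) count=1: revealed 1 new [(0,2)] -> total=2
Click 3 (2,4) count=0: revealed 6 new [(1,3) (1,4) (2,3) (2,4) (3,3) (3,4)] -> total=8
Click 4 (4,0) count=1: revealed 1 new [(4,0)] -> total=9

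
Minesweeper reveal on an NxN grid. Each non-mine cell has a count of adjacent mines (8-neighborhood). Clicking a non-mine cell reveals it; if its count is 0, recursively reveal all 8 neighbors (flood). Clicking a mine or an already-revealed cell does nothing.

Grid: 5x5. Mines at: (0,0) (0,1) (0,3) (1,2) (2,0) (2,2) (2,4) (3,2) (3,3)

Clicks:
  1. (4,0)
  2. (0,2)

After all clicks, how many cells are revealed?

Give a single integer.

Click 1 (4,0) count=0: revealed 4 new [(3,0) (3,1) (4,0) (4,1)] -> total=4
Click 2 (0,2) count=3: revealed 1 new [(0,2)] -> total=5

Answer: 5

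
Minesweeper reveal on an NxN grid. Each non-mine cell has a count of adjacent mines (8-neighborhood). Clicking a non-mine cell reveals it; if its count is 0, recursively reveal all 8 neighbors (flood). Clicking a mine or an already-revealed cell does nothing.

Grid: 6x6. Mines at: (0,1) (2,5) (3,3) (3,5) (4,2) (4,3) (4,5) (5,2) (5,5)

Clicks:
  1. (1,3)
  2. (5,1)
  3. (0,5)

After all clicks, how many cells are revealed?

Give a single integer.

Click 1 (1,3) count=0: revealed 11 new [(0,2) (0,3) (0,4) (0,5) (1,2) (1,3) (1,4) (1,5) (2,2) (2,3) (2,4)] -> total=11
Click 2 (5,1) count=2: revealed 1 new [(5,1)] -> total=12
Click 3 (0,5) count=0: revealed 0 new [(none)] -> total=12

Answer: 12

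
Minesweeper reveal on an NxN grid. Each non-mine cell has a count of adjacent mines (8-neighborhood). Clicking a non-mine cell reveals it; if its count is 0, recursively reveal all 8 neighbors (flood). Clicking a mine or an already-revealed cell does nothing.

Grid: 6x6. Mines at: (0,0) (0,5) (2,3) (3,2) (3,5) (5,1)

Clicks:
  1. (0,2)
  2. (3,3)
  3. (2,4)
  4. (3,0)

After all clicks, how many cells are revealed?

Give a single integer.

Click 1 (0,2) count=0: revealed 8 new [(0,1) (0,2) (0,3) (0,4) (1,1) (1,2) (1,3) (1,4)] -> total=8
Click 2 (3,3) count=2: revealed 1 new [(3,3)] -> total=9
Click 3 (2,4) count=2: revealed 1 new [(2,4)] -> total=10
Click 4 (3,0) count=0: revealed 7 new [(1,0) (2,0) (2,1) (3,0) (3,1) (4,0) (4,1)] -> total=17

Answer: 17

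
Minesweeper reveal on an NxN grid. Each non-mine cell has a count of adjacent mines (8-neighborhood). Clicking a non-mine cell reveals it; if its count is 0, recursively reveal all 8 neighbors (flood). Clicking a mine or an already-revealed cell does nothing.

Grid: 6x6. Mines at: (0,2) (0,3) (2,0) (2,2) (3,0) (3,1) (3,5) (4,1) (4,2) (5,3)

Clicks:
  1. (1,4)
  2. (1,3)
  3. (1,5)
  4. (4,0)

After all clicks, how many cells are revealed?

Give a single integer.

Click 1 (1,4) count=1: revealed 1 new [(1,4)] -> total=1
Click 2 (1,3) count=3: revealed 1 new [(1,3)] -> total=2
Click 3 (1,5) count=0: revealed 5 new [(0,4) (0,5) (1,5) (2,4) (2,5)] -> total=7
Click 4 (4,0) count=3: revealed 1 new [(4,0)] -> total=8

Answer: 8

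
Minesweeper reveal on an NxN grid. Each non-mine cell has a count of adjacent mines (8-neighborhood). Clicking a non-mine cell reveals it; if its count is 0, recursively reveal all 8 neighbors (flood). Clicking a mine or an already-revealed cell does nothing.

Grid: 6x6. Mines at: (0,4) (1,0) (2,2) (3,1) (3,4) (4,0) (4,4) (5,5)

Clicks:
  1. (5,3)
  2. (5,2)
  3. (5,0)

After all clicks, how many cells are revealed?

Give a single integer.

Answer: 7

Derivation:
Click 1 (5,3) count=1: revealed 1 new [(5,3)] -> total=1
Click 2 (5,2) count=0: revealed 5 new [(4,1) (4,2) (4,3) (5,1) (5,2)] -> total=6
Click 3 (5,0) count=1: revealed 1 new [(5,0)] -> total=7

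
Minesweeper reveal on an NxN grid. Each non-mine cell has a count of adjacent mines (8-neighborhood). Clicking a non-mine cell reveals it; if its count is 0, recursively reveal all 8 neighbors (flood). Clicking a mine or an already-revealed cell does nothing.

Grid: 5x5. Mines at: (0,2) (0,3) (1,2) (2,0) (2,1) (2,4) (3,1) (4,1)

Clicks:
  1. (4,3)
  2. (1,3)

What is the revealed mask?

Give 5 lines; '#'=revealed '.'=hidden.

Click 1 (4,3) count=0: revealed 6 new [(3,2) (3,3) (3,4) (4,2) (4,3) (4,4)] -> total=6
Click 2 (1,3) count=4: revealed 1 new [(1,3)] -> total=7

Answer: .....
...#.
.....
..###
..###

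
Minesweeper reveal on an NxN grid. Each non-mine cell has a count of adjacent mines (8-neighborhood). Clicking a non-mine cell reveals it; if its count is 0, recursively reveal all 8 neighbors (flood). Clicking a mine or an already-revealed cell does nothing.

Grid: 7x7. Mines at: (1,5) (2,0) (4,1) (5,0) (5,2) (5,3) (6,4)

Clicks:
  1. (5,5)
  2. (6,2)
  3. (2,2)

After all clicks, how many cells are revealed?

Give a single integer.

Answer: 33

Derivation:
Click 1 (5,5) count=1: revealed 1 new [(5,5)] -> total=1
Click 2 (6,2) count=2: revealed 1 new [(6,2)] -> total=2
Click 3 (2,2) count=0: revealed 31 new [(0,0) (0,1) (0,2) (0,3) (0,4) (1,0) (1,1) (1,2) (1,3) (1,4) (2,1) (2,2) (2,3) (2,4) (2,5) (2,6) (3,1) (3,2) (3,3) (3,4) (3,5) (3,6) (4,2) (4,3) (4,4) (4,5) (4,6) (5,4) (5,6) (6,5) (6,6)] -> total=33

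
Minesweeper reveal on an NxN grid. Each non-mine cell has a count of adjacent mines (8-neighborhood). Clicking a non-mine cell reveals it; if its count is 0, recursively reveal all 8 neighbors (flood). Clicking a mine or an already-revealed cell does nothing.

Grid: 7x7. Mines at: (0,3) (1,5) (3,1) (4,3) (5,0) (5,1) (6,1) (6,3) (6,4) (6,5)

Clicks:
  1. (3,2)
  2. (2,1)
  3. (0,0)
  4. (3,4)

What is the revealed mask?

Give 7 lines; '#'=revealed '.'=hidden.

Click 1 (3,2) count=2: revealed 1 new [(3,2)] -> total=1
Click 2 (2,1) count=1: revealed 1 new [(2,1)] -> total=2
Click 3 (0,0) count=0: revealed 8 new [(0,0) (0,1) (0,2) (1,0) (1,1) (1,2) (2,0) (2,2)] -> total=10
Click 4 (3,4) count=1: revealed 1 new [(3,4)] -> total=11

Answer: ###....
###....
###....
..#.#..
.......
.......
.......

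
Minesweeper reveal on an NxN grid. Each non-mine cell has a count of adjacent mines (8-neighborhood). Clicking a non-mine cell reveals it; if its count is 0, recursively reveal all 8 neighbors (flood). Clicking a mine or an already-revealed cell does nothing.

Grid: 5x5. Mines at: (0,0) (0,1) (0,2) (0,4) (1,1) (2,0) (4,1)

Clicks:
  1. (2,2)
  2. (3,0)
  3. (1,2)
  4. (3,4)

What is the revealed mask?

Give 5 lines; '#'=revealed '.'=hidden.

Click 1 (2,2) count=1: revealed 1 new [(2,2)] -> total=1
Click 2 (3,0) count=2: revealed 1 new [(3,0)] -> total=2
Click 3 (1,2) count=3: revealed 1 new [(1,2)] -> total=3
Click 4 (3,4) count=0: revealed 10 new [(1,3) (1,4) (2,3) (2,4) (3,2) (3,3) (3,4) (4,2) (4,3) (4,4)] -> total=13

Answer: .....
..###
..###
#.###
..###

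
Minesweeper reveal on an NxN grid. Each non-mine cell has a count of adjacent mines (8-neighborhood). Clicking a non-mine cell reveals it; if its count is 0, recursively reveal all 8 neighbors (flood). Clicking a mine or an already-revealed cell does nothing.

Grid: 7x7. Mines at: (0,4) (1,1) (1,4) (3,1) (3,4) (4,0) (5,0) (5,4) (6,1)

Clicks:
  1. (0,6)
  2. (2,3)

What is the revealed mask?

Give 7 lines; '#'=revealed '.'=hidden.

Answer: .....##
.....##
...#.##
.....##
.....##
.....##
.....##

Derivation:
Click 1 (0,6) count=0: revealed 14 new [(0,5) (0,6) (1,5) (1,6) (2,5) (2,6) (3,5) (3,6) (4,5) (4,6) (5,5) (5,6) (6,5) (6,6)] -> total=14
Click 2 (2,3) count=2: revealed 1 new [(2,3)] -> total=15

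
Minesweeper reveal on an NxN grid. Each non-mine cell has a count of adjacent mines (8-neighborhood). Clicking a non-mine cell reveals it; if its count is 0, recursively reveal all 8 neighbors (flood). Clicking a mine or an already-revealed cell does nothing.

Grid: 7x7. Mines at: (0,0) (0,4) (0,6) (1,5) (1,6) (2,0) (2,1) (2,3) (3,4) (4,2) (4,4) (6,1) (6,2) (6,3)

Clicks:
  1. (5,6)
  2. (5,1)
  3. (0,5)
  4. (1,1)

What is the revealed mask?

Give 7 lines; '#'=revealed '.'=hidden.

Answer: .....#.
.#.....
.....##
.....##
.....##
.#..###
....###

Derivation:
Click 1 (5,6) count=0: revealed 12 new [(2,5) (2,6) (3,5) (3,6) (4,5) (4,6) (5,4) (5,5) (5,6) (6,4) (6,5) (6,6)] -> total=12
Click 2 (5,1) count=3: revealed 1 new [(5,1)] -> total=13
Click 3 (0,5) count=4: revealed 1 new [(0,5)] -> total=14
Click 4 (1,1) count=3: revealed 1 new [(1,1)] -> total=15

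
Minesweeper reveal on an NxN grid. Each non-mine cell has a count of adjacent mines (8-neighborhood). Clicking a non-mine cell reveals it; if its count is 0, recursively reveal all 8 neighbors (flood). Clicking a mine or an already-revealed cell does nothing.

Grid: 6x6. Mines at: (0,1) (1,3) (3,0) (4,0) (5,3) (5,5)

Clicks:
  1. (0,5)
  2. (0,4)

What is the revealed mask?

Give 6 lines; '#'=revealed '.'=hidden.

Answer: ....##
....##
.#####
.#####
.#####
......

Derivation:
Click 1 (0,5) count=0: revealed 19 new [(0,4) (0,5) (1,4) (1,5) (2,1) (2,2) (2,3) (2,4) (2,5) (3,1) (3,2) (3,3) (3,4) (3,5) (4,1) (4,2) (4,3) (4,4) (4,5)] -> total=19
Click 2 (0,4) count=1: revealed 0 new [(none)] -> total=19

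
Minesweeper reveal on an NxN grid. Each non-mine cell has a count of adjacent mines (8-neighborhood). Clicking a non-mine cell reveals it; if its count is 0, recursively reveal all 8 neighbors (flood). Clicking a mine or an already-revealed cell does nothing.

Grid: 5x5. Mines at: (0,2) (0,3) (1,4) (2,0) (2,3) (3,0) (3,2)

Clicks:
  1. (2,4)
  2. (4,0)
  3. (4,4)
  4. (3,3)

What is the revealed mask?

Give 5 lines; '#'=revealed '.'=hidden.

Answer: .....
.....
....#
...##
#..##

Derivation:
Click 1 (2,4) count=2: revealed 1 new [(2,4)] -> total=1
Click 2 (4,0) count=1: revealed 1 new [(4,0)] -> total=2
Click 3 (4,4) count=0: revealed 4 new [(3,3) (3,4) (4,3) (4,4)] -> total=6
Click 4 (3,3) count=2: revealed 0 new [(none)] -> total=6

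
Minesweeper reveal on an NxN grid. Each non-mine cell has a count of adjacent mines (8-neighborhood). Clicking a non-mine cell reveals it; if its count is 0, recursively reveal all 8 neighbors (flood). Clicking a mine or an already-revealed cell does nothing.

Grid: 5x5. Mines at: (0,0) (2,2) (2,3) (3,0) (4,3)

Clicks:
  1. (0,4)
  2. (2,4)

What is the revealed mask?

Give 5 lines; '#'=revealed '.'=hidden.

Click 1 (0,4) count=0: revealed 8 new [(0,1) (0,2) (0,3) (0,4) (1,1) (1,2) (1,3) (1,4)] -> total=8
Click 2 (2,4) count=1: revealed 1 new [(2,4)] -> total=9

Answer: .####
.####
....#
.....
.....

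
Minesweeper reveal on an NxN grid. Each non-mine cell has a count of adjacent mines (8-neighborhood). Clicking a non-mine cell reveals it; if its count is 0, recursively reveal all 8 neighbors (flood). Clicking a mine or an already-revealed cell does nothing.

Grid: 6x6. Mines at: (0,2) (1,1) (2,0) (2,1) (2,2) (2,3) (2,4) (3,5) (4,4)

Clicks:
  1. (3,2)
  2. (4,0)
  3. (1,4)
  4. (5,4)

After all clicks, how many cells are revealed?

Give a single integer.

Answer: 14

Derivation:
Click 1 (3,2) count=3: revealed 1 new [(3,2)] -> total=1
Click 2 (4,0) count=0: revealed 11 new [(3,0) (3,1) (3,3) (4,0) (4,1) (4,2) (4,3) (5,0) (5,1) (5,2) (5,3)] -> total=12
Click 3 (1,4) count=2: revealed 1 new [(1,4)] -> total=13
Click 4 (5,4) count=1: revealed 1 new [(5,4)] -> total=14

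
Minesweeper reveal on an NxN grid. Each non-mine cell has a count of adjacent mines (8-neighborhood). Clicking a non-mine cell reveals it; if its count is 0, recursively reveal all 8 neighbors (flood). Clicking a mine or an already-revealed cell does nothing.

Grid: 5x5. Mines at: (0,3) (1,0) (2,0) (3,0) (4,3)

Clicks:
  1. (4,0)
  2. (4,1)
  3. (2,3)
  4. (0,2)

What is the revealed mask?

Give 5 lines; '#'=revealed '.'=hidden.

Answer: ..#..
.####
.####
.####
##...

Derivation:
Click 1 (4,0) count=1: revealed 1 new [(4,0)] -> total=1
Click 2 (4,1) count=1: revealed 1 new [(4,1)] -> total=2
Click 3 (2,3) count=0: revealed 12 new [(1,1) (1,2) (1,3) (1,4) (2,1) (2,2) (2,3) (2,4) (3,1) (3,2) (3,3) (3,4)] -> total=14
Click 4 (0,2) count=1: revealed 1 new [(0,2)] -> total=15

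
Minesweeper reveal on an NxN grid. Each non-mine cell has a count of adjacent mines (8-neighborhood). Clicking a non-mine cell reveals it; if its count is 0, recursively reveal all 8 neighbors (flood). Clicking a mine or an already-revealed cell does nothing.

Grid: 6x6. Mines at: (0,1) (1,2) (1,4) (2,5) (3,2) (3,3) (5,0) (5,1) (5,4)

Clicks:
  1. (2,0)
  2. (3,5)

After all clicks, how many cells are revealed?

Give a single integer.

Answer: 9

Derivation:
Click 1 (2,0) count=0: revealed 8 new [(1,0) (1,1) (2,0) (2,1) (3,0) (3,1) (4,0) (4,1)] -> total=8
Click 2 (3,5) count=1: revealed 1 new [(3,5)] -> total=9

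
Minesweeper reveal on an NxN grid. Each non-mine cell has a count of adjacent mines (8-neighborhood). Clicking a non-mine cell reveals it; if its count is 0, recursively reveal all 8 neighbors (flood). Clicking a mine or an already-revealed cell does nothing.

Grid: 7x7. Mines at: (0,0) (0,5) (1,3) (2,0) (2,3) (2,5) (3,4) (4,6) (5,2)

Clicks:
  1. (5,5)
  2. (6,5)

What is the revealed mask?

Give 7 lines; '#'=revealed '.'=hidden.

Click 1 (5,5) count=1: revealed 1 new [(5,5)] -> total=1
Click 2 (6,5) count=0: revealed 10 new [(4,3) (4,4) (4,5) (5,3) (5,4) (5,6) (6,3) (6,4) (6,5) (6,6)] -> total=11

Answer: .......
.......
.......
.......
...###.
...####
...####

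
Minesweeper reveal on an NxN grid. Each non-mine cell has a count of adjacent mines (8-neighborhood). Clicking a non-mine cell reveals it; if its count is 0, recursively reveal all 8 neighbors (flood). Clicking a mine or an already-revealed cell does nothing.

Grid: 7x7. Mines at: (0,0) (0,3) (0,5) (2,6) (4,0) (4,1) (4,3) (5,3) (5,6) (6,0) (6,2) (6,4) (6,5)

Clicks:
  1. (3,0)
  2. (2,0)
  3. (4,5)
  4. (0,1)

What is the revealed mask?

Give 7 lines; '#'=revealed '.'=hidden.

Answer: .#.....
######.
######.
######.
.....#.
.......
.......

Derivation:
Click 1 (3,0) count=2: revealed 1 new [(3,0)] -> total=1
Click 2 (2,0) count=0: revealed 17 new [(1,0) (1,1) (1,2) (1,3) (1,4) (1,5) (2,0) (2,1) (2,2) (2,3) (2,4) (2,5) (3,1) (3,2) (3,3) (3,4) (3,5)] -> total=18
Click 3 (4,5) count=1: revealed 1 new [(4,5)] -> total=19
Click 4 (0,1) count=1: revealed 1 new [(0,1)] -> total=20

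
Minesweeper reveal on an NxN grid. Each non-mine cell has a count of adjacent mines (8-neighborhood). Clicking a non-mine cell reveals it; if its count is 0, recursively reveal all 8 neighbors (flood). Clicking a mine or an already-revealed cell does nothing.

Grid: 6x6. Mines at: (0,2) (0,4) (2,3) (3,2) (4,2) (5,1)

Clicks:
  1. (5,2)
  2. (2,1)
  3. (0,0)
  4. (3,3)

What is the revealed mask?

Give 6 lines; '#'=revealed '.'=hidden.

Click 1 (5,2) count=2: revealed 1 new [(5,2)] -> total=1
Click 2 (2,1) count=1: revealed 1 new [(2,1)] -> total=2
Click 3 (0,0) count=0: revealed 9 new [(0,0) (0,1) (1,0) (1,1) (2,0) (3,0) (3,1) (4,0) (4,1)] -> total=11
Click 4 (3,3) count=3: revealed 1 new [(3,3)] -> total=12

Answer: ##....
##....
##....
##.#..
##....
..#...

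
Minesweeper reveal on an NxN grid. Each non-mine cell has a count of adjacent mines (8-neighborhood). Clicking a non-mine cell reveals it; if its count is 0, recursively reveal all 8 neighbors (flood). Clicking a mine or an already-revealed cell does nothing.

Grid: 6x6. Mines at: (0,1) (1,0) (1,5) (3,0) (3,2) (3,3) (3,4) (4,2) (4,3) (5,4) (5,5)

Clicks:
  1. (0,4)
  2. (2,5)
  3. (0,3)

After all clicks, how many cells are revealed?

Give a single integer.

Click 1 (0,4) count=1: revealed 1 new [(0,4)] -> total=1
Click 2 (2,5) count=2: revealed 1 new [(2,5)] -> total=2
Click 3 (0,3) count=0: revealed 8 new [(0,2) (0,3) (1,2) (1,3) (1,4) (2,2) (2,3) (2,4)] -> total=10

Answer: 10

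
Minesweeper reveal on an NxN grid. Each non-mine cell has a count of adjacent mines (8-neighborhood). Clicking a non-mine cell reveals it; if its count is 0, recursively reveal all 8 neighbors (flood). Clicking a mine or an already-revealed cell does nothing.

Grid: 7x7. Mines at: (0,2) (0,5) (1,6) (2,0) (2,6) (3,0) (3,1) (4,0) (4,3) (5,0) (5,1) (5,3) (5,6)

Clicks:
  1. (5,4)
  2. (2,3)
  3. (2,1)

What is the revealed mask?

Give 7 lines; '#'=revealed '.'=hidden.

Answer: .......
..####.
.#####.
..####.
.......
....#..
.......

Derivation:
Click 1 (5,4) count=2: revealed 1 new [(5,4)] -> total=1
Click 2 (2,3) count=0: revealed 12 new [(1,2) (1,3) (1,4) (1,5) (2,2) (2,3) (2,4) (2,5) (3,2) (3,3) (3,4) (3,5)] -> total=13
Click 3 (2,1) count=3: revealed 1 new [(2,1)] -> total=14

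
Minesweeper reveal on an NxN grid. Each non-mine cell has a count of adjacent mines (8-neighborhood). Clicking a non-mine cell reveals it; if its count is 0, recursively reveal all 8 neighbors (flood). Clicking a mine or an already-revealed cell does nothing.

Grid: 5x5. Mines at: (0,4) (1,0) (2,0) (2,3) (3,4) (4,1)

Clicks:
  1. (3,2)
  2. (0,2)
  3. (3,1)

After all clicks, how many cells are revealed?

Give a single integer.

Click 1 (3,2) count=2: revealed 1 new [(3,2)] -> total=1
Click 2 (0,2) count=0: revealed 6 new [(0,1) (0,2) (0,3) (1,1) (1,2) (1,3)] -> total=7
Click 3 (3,1) count=2: revealed 1 new [(3,1)] -> total=8

Answer: 8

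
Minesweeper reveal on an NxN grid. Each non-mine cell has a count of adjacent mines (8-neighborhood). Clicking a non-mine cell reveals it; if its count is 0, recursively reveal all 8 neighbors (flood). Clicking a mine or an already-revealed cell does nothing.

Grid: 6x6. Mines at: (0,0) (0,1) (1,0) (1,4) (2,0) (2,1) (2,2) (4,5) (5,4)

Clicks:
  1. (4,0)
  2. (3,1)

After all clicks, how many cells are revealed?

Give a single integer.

Click 1 (4,0) count=0: revealed 12 new [(3,0) (3,1) (3,2) (3,3) (4,0) (4,1) (4,2) (4,3) (5,0) (5,1) (5,2) (5,3)] -> total=12
Click 2 (3,1) count=3: revealed 0 new [(none)] -> total=12

Answer: 12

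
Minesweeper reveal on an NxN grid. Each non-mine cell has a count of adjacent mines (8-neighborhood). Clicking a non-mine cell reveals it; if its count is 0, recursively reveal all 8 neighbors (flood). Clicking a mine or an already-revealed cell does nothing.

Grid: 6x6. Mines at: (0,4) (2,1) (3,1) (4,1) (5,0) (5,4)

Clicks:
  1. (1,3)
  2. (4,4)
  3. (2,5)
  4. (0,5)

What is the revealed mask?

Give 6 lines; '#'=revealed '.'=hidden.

Answer: .....#
..####
..####
..####
..####
......

Derivation:
Click 1 (1,3) count=1: revealed 1 new [(1,3)] -> total=1
Click 2 (4,4) count=1: revealed 1 new [(4,4)] -> total=2
Click 3 (2,5) count=0: revealed 14 new [(1,2) (1,4) (1,5) (2,2) (2,3) (2,4) (2,5) (3,2) (3,3) (3,4) (3,5) (4,2) (4,3) (4,5)] -> total=16
Click 4 (0,5) count=1: revealed 1 new [(0,5)] -> total=17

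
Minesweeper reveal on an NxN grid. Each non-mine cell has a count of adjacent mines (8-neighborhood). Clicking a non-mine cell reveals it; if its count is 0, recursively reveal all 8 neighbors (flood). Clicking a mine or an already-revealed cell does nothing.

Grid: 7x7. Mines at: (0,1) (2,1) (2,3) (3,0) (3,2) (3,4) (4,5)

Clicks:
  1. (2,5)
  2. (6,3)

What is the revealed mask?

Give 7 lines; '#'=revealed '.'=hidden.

Click 1 (2,5) count=1: revealed 1 new [(2,5)] -> total=1
Click 2 (6,3) count=0: revealed 19 new [(4,0) (4,1) (4,2) (4,3) (4,4) (5,0) (5,1) (5,2) (5,3) (5,4) (5,5) (5,6) (6,0) (6,1) (6,2) (6,3) (6,4) (6,5) (6,6)] -> total=20

Answer: .......
.......
.....#.
.......
#####..
#######
#######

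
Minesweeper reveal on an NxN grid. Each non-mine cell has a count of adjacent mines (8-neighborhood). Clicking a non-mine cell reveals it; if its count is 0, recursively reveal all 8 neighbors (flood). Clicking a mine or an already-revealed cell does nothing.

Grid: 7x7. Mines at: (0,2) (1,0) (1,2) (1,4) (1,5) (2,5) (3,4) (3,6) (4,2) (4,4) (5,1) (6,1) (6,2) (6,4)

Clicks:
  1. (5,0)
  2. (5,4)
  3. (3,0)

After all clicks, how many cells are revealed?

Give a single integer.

Answer: 8

Derivation:
Click 1 (5,0) count=2: revealed 1 new [(5,0)] -> total=1
Click 2 (5,4) count=2: revealed 1 new [(5,4)] -> total=2
Click 3 (3,0) count=0: revealed 6 new [(2,0) (2,1) (3,0) (3,1) (4,0) (4,1)] -> total=8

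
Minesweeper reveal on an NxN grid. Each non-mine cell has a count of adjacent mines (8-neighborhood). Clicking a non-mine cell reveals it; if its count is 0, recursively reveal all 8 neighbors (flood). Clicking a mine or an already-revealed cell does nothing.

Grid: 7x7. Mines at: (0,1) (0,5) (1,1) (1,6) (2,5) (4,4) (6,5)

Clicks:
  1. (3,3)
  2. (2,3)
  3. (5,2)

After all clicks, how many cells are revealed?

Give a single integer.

Click 1 (3,3) count=1: revealed 1 new [(3,3)] -> total=1
Click 2 (2,3) count=0: revealed 29 new [(0,2) (0,3) (0,4) (1,2) (1,3) (1,4) (2,0) (2,1) (2,2) (2,3) (2,4) (3,0) (3,1) (3,2) (3,4) (4,0) (4,1) (4,2) (4,3) (5,0) (5,1) (5,2) (5,3) (5,4) (6,0) (6,1) (6,2) (6,3) (6,4)] -> total=30
Click 3 (5,2) count=0: revealed 0 new [(none)] -> total=30

Answer: 30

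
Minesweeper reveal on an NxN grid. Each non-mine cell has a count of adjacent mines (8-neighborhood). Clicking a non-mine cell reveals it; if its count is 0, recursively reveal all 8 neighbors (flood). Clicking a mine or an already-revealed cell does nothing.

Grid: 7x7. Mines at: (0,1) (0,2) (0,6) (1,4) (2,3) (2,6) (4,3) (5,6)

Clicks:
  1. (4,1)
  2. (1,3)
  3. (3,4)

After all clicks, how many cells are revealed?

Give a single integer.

Click 1 (4,1) count=0: revealed 24 new [(1,0) (1,1) (1,2) (2,0) (2,1) (2,2) (3,0) (3,1) (3,2) (4,0) (4,1) (4,2) (5,0) (5,1) (5,2) (5,3) (5,4) (5,5) (6,0) (6,1) (6,2) (6,3) (6,4) (6,5)] -> total=24
Click 2 (1,3) count=3: revealed 1 new [(1,3)] -> total=25
Click 3 (3,4) count=2: revealed 1 new [(3,4)] -> total=26

Answer: 26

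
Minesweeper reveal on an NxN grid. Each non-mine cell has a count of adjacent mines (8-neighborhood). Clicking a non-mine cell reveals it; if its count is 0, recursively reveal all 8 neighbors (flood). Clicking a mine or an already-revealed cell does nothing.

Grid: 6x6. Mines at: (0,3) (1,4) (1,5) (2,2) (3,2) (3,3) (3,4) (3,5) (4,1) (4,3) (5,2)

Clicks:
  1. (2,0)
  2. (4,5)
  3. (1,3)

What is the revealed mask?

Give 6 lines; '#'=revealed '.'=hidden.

Answer: ###...
####..
##....
##....
.....#
......

Derivation:
Click 1 (2,0) count=0: revealed 10 new [(0,0) (0,1) (0,2) (1,0) (1,1) (1,2) (2,0) (2,1) (3,0) (3,1)] -> total=10
Click 2 (4,5) count=2: revealed 1 new [(4,5)] -> total=11
Click 3 (1,3) count=3: revealed 1 new [(1,3)] -> total=12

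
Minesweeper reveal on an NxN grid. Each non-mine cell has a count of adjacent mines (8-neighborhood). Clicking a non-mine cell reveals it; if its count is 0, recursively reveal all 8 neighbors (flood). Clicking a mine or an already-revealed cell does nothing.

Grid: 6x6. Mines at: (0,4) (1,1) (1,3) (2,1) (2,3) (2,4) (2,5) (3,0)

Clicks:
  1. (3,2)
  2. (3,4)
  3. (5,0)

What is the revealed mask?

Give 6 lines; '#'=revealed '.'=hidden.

Click 1 (3,2) count=2: revealed 1 new [(3,2)] -> total=1
Click 2 (3,4) count=3: revealed 1 new [(3,4)] -> total=2
Click 3 (5,0) count=0: revealed 15 new [(3,1) (3,3) (3,5) (4,0) (4,1) (4,2) (4,3) (4,4) (4,5) (5,0) (5,1) (5,2) (5,3) (5,4) (5,5)] -> total=17

Answer: ......
......
......
.#####
######
######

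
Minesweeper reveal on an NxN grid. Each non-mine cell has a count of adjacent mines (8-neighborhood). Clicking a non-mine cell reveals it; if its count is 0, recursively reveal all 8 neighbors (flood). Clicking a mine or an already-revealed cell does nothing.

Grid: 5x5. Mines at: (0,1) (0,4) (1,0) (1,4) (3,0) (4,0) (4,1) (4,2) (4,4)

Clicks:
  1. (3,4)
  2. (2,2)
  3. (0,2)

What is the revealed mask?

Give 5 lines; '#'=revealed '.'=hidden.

Click 1 (3,4) count=1: revealed 1 new [(3,4)] -> total=1
Click 2 (2,2) count=0: revealed 9 new [(1,1) (1,2) (1,3) (2,1) (2,2) (2,3) (3,1) (3,2) (3,3)] -> total=10
Click 3 (0,2) count=1: revealed 1 new [(0,2)] -> total=11

Answer: ..#..
.###.
.###.
.####
.....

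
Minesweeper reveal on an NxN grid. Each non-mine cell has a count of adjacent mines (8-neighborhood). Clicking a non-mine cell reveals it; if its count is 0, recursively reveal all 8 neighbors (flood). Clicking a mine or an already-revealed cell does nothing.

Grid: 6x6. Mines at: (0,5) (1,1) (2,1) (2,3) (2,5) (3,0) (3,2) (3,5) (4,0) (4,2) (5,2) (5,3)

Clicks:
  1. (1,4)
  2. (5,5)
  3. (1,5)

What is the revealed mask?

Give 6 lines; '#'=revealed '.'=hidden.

Click 1 (1,4) count=3: revealed 1 new [(1,4)] -> total=1
Click 2 (5,5) count=0: revealed 4 new [(4,4) (4,5) (5,4) (5,5)] -> total=5
Click 3 (1,5) count=2: revealed 1 new [(1,5)] -> total=6

Answer: ......
....##
......
......
....##
....##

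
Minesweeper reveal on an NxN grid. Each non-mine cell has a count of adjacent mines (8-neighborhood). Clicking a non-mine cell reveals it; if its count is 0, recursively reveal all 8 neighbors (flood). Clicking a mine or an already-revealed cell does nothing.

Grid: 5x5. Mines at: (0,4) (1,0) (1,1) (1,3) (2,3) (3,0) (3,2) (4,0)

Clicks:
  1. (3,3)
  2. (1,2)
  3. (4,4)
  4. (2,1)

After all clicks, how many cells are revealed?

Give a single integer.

Answer: 6

Derivation:
Click 1 (3,3) count=2: revealed 1 new [(3,3)] -> total=1
Click 2 (1,2) count=3: revealed 1 new [(1,2)] -> total=2
Click 3 (4,4) count=0: revealed 3 new [(3,4) (4,3) (4,4)] -> total=5
Click 4 (2,1) count=4: revealed 1 new [(2,1)] -> total=6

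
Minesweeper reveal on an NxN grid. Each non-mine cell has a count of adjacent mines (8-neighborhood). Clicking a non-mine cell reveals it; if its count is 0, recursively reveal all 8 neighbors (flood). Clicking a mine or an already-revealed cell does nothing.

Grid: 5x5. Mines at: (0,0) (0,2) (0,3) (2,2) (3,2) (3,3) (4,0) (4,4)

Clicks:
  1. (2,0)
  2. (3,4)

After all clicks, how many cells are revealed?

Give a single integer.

Click 1 (2,0) count=0: revealed 6 new [(1,0) (1,1) (2,0) (2,1) (3,0) (3,1)] -> total=6
Click 2 (3,4) count=2: revealed 1 new [(3,4)] -> total=7

Answer: 7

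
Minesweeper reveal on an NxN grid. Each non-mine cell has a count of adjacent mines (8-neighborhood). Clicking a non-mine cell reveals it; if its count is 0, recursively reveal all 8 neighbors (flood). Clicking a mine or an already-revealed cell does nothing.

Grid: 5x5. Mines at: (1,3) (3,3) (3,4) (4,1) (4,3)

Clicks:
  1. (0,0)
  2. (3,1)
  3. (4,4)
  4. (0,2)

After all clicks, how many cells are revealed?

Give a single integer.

Answer: 13

Derivation:
Click 1 (0,0) count=0: revealed 12 new [(0,0) (0,1) (0,2) (1,0) (1,1) (1,2) (2,0) (2,1) (2,2) (3,0) (3,1) (3,2)] -> total=12
Click 2 (3,1) count=1: revealed 0 new [(none)] -> total=12
Click 3 (4,4) count=3: revealed 1 new [(4,4)] -> total=13
Click 4 (0,2) count=1: revealed 0 new [(none)] -> total=13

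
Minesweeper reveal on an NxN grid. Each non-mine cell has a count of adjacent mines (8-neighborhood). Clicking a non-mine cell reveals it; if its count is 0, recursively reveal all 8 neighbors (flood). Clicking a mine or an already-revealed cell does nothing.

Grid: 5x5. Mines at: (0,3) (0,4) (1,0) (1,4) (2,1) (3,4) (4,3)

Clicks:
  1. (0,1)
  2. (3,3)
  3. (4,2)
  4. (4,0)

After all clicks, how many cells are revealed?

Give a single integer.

Click 1 (0,1) count=1: revealed 1 new [(0,1)] -> total=1
Click 2 (3,3) count=2: revealed 1 new [(3,3)] -> total=2
Click 3 (4,2) count=1: revealed 1 new [(4,2)] -> total=3
Click 4 (4,0) count=0: revealed 5 new [(3,0) (3,1) (3,2) (4,0) (4,1)] -> total=8

Answer: 8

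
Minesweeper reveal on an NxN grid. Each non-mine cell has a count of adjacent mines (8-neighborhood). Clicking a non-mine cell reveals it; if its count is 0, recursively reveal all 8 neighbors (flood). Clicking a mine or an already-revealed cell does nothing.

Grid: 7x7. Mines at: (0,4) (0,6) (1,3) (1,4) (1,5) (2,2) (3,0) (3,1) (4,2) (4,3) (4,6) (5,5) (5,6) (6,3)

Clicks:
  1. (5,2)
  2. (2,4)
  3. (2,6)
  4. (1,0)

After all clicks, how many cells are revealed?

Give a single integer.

Answer: 11

Derivation:
Click 1 (5,2) count=3: revealed 1 new [(5,2)] -> total=1
Click 2 (2,4) count=3: revealed 1 new [(2,4)] -> total=2
Click 3 (2,6) count=1: revealed 1 new [(2,6)] -> total=3
Click 4 (1,0) count=0: revealed 8 new [(0,0) (0,1) (0,2) (1,0) (1,1) (1,2) (2,0) (2,1)] -> total=11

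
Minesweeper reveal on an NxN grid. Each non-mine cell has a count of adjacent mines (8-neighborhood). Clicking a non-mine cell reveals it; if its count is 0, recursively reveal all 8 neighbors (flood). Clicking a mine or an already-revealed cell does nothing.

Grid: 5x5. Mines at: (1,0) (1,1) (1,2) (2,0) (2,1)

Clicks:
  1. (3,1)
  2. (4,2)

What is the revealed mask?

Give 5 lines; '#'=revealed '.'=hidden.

Answer: ...##
...##
..###
#####
#####

Derivation:
Click 1 (3,1) count=2: revealed 1 new [(3,1)] -> total=1
Click 2 (4,2) count=0: revealed 16 new [(0,3) (0,4) (1,3) (1,4) (2,2) (2,3) (2,4) (3,0) (3,2) (3,3) (3,4) (4,0) (4,1) (4,2) (4,3) (4,4)] -> total=17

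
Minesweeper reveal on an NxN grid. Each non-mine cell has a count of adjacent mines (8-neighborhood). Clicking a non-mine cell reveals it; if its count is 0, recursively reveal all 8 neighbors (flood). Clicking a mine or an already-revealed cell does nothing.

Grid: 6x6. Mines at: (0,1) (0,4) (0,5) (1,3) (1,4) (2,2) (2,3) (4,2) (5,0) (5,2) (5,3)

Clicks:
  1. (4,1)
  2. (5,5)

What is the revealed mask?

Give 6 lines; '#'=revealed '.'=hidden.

Answer: ......
......
....##
....##
.#..##
....##

Derivation:
Click 1 (4,1) count=3: revealed 1 new [(4,1)] -> total=1
Click 2 (5,5) count=0: revealed 8 new [(2,4) (2,5) (3,4) (3,5) (4,4) (4,5) (5,4) (5,5)] -> total=9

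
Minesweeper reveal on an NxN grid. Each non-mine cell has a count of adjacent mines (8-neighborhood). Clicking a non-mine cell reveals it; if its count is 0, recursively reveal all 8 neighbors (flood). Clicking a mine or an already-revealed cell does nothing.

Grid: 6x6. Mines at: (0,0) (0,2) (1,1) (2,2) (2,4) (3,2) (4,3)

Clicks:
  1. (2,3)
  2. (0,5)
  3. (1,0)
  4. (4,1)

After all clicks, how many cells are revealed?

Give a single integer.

Click 1 (2,3) count=3: revealed 1 new [(2,3)] -> total=1
Click 2 (0,5) count=0: revealed 6 new [(0,3) (0,4) (0,5) (1,3) (1,4) (1,5)] -> total=7
Click 3 (1,0) count=2: revealed 1 new [(1,0)] -> total=8
Click 4 (4,1) count=1: revealed 1 new [(4,1)] -> total=9

Answer: 9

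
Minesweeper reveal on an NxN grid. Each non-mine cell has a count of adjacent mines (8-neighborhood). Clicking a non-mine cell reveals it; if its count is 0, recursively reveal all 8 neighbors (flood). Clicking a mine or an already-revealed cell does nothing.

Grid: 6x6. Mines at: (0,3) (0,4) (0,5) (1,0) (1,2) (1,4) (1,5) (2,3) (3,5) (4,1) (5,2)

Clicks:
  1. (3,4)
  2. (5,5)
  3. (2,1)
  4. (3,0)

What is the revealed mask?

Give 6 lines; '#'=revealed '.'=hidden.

Answer: ......
......
.#....
#...#.
...###
...###

Derivation:
Click 1 (3,4) count=2: revealed 1 new [(3,4)] -> total=1
Click 2 (5,5) count=0: revealed 6 new [(4,3) (4,4) (4,5) (5,3) (5,4) (5,5)] -> total=7
Click 3 (2,1) count=2: revealed 1 new [(2,1)] -> total=8
Click 4 (3,0) count=1: revealed 1 new [(3,0)] -> total=9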